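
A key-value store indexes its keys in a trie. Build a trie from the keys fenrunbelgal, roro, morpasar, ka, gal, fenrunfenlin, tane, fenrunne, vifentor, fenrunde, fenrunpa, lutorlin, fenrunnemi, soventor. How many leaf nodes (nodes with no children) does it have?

Leaves are exactly the stored words that no other stored word extends.
Those words: "fenrunbelgal", "fenrunde", "fenrunfenlin", "fenrunnemi", "fenrunpa", "gal", "ka", "lutorlin", "morpasar", "roro", "soventor", "tane", "vifentor"
Leaf count: 13

13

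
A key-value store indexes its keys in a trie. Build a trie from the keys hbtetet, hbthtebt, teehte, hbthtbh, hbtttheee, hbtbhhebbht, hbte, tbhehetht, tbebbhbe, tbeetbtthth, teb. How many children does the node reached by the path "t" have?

2

Follow the path "t" to its node, then look at its outgoing edges.
Characters that immediately follow "t" among the stored strings: {b, e}.
That node has 2 child edges.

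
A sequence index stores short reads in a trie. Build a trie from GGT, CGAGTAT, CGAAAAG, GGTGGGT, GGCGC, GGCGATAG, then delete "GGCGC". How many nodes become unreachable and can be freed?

1

A node on "GGCGC"'s path can go only if nothing else ends at it or branches off below it.
The suffix "C" (1 node) is used only by "GGCGC"; the node for "GGCG" still has the child "A", so pruning stops there.
Nodes removed: 1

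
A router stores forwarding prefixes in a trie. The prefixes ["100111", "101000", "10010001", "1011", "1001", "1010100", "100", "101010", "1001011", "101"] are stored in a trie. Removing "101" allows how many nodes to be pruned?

A node on "101"'s path can go only if nothing else ends at it or branches off below it.
Every node on "101" is still needed (e.g. by "101000"), so nothing is freed.
Nodes removed: 0

0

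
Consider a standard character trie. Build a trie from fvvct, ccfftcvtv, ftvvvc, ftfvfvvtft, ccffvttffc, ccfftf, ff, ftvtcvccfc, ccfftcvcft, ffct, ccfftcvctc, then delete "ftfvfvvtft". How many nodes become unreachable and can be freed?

8

A node on "ftfvfvvtft"'s path can go only if nothing else ends at it or branches off below it.
The suffix "fvfvvtft" (8 nodes) is used only by "ftfvfvvtft"; the node for "ft" still has the child "v", so pruning stops there.
Nodes removed: 8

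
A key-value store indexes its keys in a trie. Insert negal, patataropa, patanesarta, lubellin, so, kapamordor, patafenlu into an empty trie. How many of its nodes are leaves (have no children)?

7

A leaf is a node with no children — equivalently, the end of a word that is not a proper prefix of any other stored word.
Those words: "kapamordor", "lubellin", "negal", "patafenlu", "patanesarta", "patataropa", "so"
Leaf count: 7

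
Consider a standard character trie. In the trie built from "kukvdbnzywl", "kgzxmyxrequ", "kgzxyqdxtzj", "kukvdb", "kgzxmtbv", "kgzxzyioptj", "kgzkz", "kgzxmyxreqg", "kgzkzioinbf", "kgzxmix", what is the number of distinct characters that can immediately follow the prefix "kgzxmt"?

The children of the "kgzxmt" node are the distinct next characters among strings starting with "kgzxmt".
Distinct next characters after "kgzxmt": b.
That node has 1 child edge.

1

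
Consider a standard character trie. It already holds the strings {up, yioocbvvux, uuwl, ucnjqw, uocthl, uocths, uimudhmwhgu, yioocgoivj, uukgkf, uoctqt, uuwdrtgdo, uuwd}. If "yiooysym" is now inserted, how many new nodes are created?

The longest prefix of "yiooysym" already in the trie is "yioo" (length 4).
Each of the 4 remaining characters creates one node.

4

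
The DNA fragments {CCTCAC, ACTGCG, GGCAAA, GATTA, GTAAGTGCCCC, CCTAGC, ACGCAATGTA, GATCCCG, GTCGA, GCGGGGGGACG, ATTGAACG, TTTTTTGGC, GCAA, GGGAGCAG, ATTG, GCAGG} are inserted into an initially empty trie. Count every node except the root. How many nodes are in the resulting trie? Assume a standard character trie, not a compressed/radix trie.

For each word, the new-node count is its length minus the longest prefix already in the trie:
  "CCTCAC" → 6 new (C, C, T, C, A, C)
  "ACTGCG" → 6 new (A, C, T, G, C, G)
  "GGCAAA" → 6 new (G, G, C, A, A, A)
  "GATTA" → prefix "G" already present; 4 new (A, T, T, A)
  "GTAAGTGCCCC" → prefix "G" already present; 10 new (T, A, A, G, T, G, C, C, C, C)
  "CCTAGC" → prefix "CCT" already present; 3 new (A, G, C)
  "ACGCAATGTA" → prefix "AC" already present; 8 new (G, C, A, A, T, G, T, A)
  "GATCCCG" → prefix "GAT" already present; 4 new (C, C, C, G)
  "GTCGA" → prefix "GT" already present; 3 new (C, G, A)
  "GCGGGGGGACG" → prefix "G" already present; 10 new (C, G, G, G, G, G, G, A, C, G)
  "ATTGAACG" → prefix "A" already present; 7 new (T, T, G, A, A, C, G)
  "TTTTTTGGC" → 9 new (T, T, T, T, T, T, G, G, C)
  "GCAA" → prefix "GC" already present; 2 new (A, A)
  "GGGAGCAG" → prefix "GG" already present; 6 new (G, A, G, C, A, G)
  "ATTG" → prefix "ATTG" already present; 0 new (none)
  "GCAGG" → prefix "GCA" already present; 2 new (G, G)
Total nodes = 6 + 6 + 6 + 4 + 10 + 3 + 8 + 4 + 3 + 10 + 7 + 9 + 2 + 6 + 0 + 2 = 86

86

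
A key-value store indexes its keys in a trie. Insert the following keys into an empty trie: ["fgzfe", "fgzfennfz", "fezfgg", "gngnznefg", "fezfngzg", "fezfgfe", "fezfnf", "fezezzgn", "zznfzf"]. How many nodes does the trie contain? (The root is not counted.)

41

Count nodes per top-level branch (shared prefixes stored once):
  'f'-branch (fezezzgn, fezfgfe, fezfgg, fezfnf, fezfngzg, fgzfe, fgzfennfz): 26 nodes
  'g'-branch (gngnznefg): 9 nodes
  'z'-branch (zznfzf): 6 nodes
Sum: 41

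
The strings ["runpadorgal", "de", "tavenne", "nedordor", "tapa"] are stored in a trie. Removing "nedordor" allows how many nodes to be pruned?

After clearing the end-marker at "nedordor", prune upward until reaching a node still needed by another word.
No other word shares any prefix with "nedordor", so all 8 of its nodes go.
Nodes removed: 8

8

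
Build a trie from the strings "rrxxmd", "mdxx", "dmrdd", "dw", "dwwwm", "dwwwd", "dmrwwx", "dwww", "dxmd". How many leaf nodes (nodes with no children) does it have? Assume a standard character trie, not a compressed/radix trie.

Leaves are exactly the stored words that no other stored word extends.
Those words: "dmrdd", "dmrwwx", "dwwwd", "dwwwm", "dxmd", "mdxx", "rrxxmd"
Leaf count: 7

7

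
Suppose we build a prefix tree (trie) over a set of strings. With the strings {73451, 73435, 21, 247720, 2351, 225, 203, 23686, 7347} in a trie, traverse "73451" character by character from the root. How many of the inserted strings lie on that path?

Walk "73451" from the root; an end-of-word marker is hit whenever a stored word is a prefix of "73451".
Prefixes of the query that are stored words: "73451"
Count: 1

1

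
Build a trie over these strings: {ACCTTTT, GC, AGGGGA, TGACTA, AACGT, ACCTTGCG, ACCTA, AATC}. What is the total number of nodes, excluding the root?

30

For each word, the new-node count is its length minus the longest prefix already in the trie:
  "ACCTTTT" → 7 new (A, C, C, T, T, T, T)
  "GC" → 2 new (G, C)
  "AGGGGA" → prefix "A" already present; 5 new (G, G, G, G, A)
  "TGACTA" → 6 new (T, G, A, C, T, A)
  "AACGT" → prefix "A" already present; 4 new (A, C, G, T)
  "ACCTTGCG" → prefix "ACCTT" already present; 3 new (G, C, G)
  "ACCTA" → prefix "ACCT" already present; 1 new (A)
  "AATC" → prefix "AA" already present; 2 new (T, C)
Total nodes = 7 + 2 + 5 + 6 + 4 + 3 + 1 + 2 = 30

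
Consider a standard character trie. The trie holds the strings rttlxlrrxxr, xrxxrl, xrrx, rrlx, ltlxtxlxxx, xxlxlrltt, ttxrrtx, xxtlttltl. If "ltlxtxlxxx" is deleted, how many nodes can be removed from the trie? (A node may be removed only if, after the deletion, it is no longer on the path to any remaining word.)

10

Walk "ltlxtxlxxx" from the leaf back toward the root, removing each node that no remaining word uses.
No other word shares any prefix with "ltlxtxlxxx", so all 10 of its nodes go.
Nodes removed: 10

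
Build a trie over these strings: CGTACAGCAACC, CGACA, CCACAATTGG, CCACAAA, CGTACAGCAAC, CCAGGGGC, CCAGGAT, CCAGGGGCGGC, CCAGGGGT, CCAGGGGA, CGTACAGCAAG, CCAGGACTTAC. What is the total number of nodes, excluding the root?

Insert word by word; a character creates a node only if that edge doesn't already exist:
  "CGTACAGCAACC" → 12 new (C, G, T, A, C, A, G, C, A, A, C, C)
  "CGACA" → prefix "CG" already present; 3 new (A, C, A)
  "CCACAATTGG" → prefix "C" already present; 9 new (C, A, C, A, A, T, T, G, G)
  "CCACAAA" → prefix "CCACAA" already present; 1 new (A)
  "CGTACAGCAAC" → prefix "CGTACAGCAAC" already present; 0 new (none)
  "CCAGGGGC" → prefix "CCA" already present; 5 new (G, G, G, G, C)
  "CCAGGAT" → prefix "CCAGG" already present; 2 new (A, T)
  "CCAGGGGCGGC" → prefix "CCAGGGGC" already present; 3 new (G, G, C)
  "CCAGGGGT" → prefix "CCAGGGG" already present; 1 new (T)
  "CCAGGGGA" → prefix "CCAGGGG" already present; 1 new (A)
  "CGTACAGCAAG" → prefix "CGTACAGCAA" already present; 1 new (G)
  "CCAGGACTTAC" → prefix "CCAGGA" already present; 5 new (C, T, T, A, C)
Total nodes = 12 + 3 + 9 + 1 + 0 + 5 + 2 + 3 + 1 + 1 + 1 + 5 = 43

43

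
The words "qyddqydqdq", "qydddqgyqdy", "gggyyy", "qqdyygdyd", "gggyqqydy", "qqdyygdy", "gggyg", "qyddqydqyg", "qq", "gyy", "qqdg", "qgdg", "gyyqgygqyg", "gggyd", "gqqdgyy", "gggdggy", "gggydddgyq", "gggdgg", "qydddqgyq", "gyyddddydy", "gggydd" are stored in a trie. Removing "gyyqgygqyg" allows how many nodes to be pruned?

A node on "gyyqgygqyg"'s path can go only if nothing else ends at it or branches off below it.
The suffix "qgygqyg" (7 nodes) is used only by "gyyqgygqyg"; the node for "gyy" still has the child "d", so pruning stops there.
Nodes removed: 7

7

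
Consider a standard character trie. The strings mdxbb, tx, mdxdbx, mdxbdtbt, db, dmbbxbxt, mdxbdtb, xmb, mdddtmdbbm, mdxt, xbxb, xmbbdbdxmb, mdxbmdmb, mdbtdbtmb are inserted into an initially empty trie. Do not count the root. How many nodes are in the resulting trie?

For each word, the new-node count is its length minus the longest prefix already in the trie:
  "mdxbb" → 5 new (m, d, x, b, b)
  "tx" → 2 new (t, x)
  "mdxdbx" → prefix "mdx" already present; 3 new (d, b, x)
  "mdxbdtbt" → prefix "mdxb" already present; 4 new (d, t, b, t)
  "db" → 2 new (d, b)
  "dmbbxbxt" → prefix "d" already present; 7 new (m, b, b, x, b, x, t)
  "mdxbdtb" → prefix "mdxbdtb" already present; 0 new (none)
  "xmb" → 3 new (x, m, b)
  "mdddtmdbbm" → prefix "md" already present; 8 new (d, d, t, m, d, b, b, m)
  "mdxt" → prefix "mdx" already present; 1 new (t)
  "xbxb" → prefix "x" already present; 3 new (b, x, b)
  "xmbbdbdxmb" → prefix "xmb" already present; 7 new (b, d, b, d, x, m, b)
  "mdxbmdmb" → prefix "mdxb" already present; 4 new (m, d, m, b)
  "mdbtdbtmb" → prefix "md" already present; 7 new (b, t, d, b, t, m, b)
Total nodes = 5 + 2 + 3 + 4 + 2 + 7 + 0 + 3 + 8 + 1 + 3 + 7 + 4 + 7 = 56

56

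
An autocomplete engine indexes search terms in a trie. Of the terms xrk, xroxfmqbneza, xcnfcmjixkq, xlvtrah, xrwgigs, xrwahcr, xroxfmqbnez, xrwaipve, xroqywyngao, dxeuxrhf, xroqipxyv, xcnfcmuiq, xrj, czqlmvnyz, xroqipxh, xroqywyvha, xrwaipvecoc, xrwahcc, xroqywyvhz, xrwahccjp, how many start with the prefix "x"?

18

Traverse to the node for "x", then collect every word in that subtree.
Words under "x": xcnfcmjixkq, xcnfcmuiq, xlvtrah, xrj, xrk, xroqipxh, xroqipxyv, xroqywyngao, xroqywyvha, xroqywyvhz, xroxfmqbnez, xroxfmqbneza, xrwahcc, xrwahccjp, xrwahcr, xrwaipve, xrwaipvecoc, xrwgigs
Count: 18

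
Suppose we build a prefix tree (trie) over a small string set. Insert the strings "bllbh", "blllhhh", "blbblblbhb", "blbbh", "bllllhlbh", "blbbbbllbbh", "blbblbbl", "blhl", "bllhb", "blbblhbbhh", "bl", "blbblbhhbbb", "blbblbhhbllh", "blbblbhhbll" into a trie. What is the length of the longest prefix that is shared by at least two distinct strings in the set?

Look for the deepest trie node that still has at least two words in its subtree.
e.g. "blbblbhhbll" and "blbblbhhbllh" share the prefix "blbblbhhbll" of length 11; no pair shares a longer one.
Longest shared-prefix length: 11

11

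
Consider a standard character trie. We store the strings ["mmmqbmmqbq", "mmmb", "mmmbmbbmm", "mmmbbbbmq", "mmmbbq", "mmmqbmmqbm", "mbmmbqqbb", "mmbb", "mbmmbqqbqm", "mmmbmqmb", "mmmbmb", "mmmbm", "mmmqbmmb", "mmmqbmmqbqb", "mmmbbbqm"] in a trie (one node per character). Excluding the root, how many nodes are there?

Trace insertions, counting only characters that open a new branch:
  "mmmqbmmqbq" → 10 new (m, m, m, q, b, m, m, q, b, q)
  "mmmb" → prefix "mmm" already present; 1 new (b)
  "mmmbmbbmm" → prefix "mmmb" already present; 5 new (m, b, b, m, m)
  "mmmbbbbmq" → prefix "mmmb" already present; 5 new (b, b, b, m, q)
  "mmmbbq" → prefix "mmmbb" already present; 1 new (q)
  "mmmqbmmqbm" → prefix "mmmqbmmqb" already present; 1 new (m)
  "mbmmbqqbb" → prefix "m" already present; 8 new (b, m, m, b, q, q, b, b)
  "mmbb" → prefix "mm" already present; 2 new (b, b)
  "mbmmbqqbqm" → prefix "mbmmbqqb" already present; 2 new (q, m)
  "mmmbmqmb" → prefix "mmmbm" already present; 3 new (q, m, b)
  "mmmbmb" → prefix "mmmbmb" already present; 0 new (none)
  "mmmbm" → prefix "mmmbm" already present; 0 new (none)
  "mmmqbmmb" → prefix "mmmqbmm" already present; 1 new (b)
  "mmmqbmmqbqb" → prefix "mmmqbmmqbq" already present; 1 new (b)
  "mmmbbbqm" → prefix "mmmbbb" already present; 2 new (q, m)
Total nodes = 10 + 1 + 5 + 5 + 1 + 1 + 8 + 2 + 2 + 3 + 0 + 0 + 1 + 1 + 2 = 42

42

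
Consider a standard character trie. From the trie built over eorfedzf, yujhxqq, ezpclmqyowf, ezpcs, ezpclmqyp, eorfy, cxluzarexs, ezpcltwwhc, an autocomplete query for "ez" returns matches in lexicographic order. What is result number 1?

ezpclmqyowf

Filter for "ez…" and sort: "ezpclmqyowf", "ezpclmqyp", "ezpcltwwhc", "ezpcs"
Position 1: ezpclmqyowf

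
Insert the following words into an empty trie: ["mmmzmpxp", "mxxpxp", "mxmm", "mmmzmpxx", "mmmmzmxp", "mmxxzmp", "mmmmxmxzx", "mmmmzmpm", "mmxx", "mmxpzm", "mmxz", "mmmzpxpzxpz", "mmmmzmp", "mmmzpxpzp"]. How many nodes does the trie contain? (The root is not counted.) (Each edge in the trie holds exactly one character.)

Trace insertions, counting only characters that open a new branch:
  "mmmzmpxp" → 8 new (m, m, m, z, m, p, x, p)
  "mxxpxp" → prefix "m" already present; 5 new (x, x, p, x, p)
  "mxmm" → prefix "mx" already present; 2 new (m, m)
  "mmmzmpxx" → prefix "mmmzmpx" already present; 1 new (x)
  "mmmmzmxp" → prefix "mmm" already present; 5 new (m, z, m, x, p)
  "mmxxzmp" → prefix "mm" already present; 5 new (x, x, z, m, p)
  "mmmmxmxzx" → prefix "mmmm" already present; 5 new (x, m, x, z, x)
  "mmmmzmpm" → prefix "mmmmzm" already present; 2 new (p, m)
  "mmxx" → prefix "mmxx" already present; 0 new (none)
  "mmxpzm" → prefix "mmx" already present; 3 new (p, z, m)
  "mmxz" → prefix "mmx" already present; 1 new (z)
  "mmmzpxpzxpz" → prefix "mmmz" already present; 7 new (p, x, p, z, x, p, z)
  "mmmmzmp" → prefix "mmmmzmp" already present; 0 new (none)
  "mmmzpxpzp" → prefix "mmmzpxpz" already present; 1 new (p)
Total nodes = 8 + 5 + 2 + 1 + 5 + 5 + 5 + 2 + 0 + 3 + 1 + 7 + 0 + 1 = 45

45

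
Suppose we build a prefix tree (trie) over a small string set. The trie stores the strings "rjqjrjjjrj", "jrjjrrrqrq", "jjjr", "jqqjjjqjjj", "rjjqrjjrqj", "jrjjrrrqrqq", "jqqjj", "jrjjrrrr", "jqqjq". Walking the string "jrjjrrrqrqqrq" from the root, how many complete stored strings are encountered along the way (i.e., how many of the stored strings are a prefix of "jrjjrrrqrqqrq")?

Traverse "jrjjrrrqrqqrq" character by character; count nodes along the way that are marked as word ends.
Prefixes of the query that are stored words: "jrjjrrrqrq", "jrjjrrrqrqq"
Count: 2

2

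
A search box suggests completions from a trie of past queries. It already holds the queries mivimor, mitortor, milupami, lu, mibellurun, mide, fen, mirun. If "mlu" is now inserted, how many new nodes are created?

2

Walking "mlu" from the root, the first 1 characters ("m") follow existing edges; "l" is the first miss.
So 3 − 1 = 2 new nodes.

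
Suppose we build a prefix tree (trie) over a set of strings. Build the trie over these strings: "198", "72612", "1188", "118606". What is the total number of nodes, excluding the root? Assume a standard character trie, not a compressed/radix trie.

Trie structure (* marks end of a word):
(root)
├─ 1
│  ├─ 1
│  │  └─ 8
│  │     ├─ 6
│  │     │  └─ 0
│  │     │     └─ 6 *
│  │     └─ 8 *
│  └─ 9
│     └─ 8 *
└─ 7
   └─ 2
      └─ 6
         └─ 1
            └─ 2 *
Counting every labelled node above: 14.

14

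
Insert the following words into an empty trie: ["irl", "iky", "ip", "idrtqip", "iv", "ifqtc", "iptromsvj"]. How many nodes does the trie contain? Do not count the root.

Trace insertions, counting only characters that open a new branch:
  "irl" → 3 new (i, r, l)
  "iky" → prefix "i" already present; 2 new (k, y)
  "ip" → prefix "i" already present; 1 new (p)
  "idrtqip" → prefix "i" already present; 6 new (d, r, t, q, i, p)
  "iv" → prefix "i" already present; 1 new (v)
  "ifqtc" → prefix "i" already present; 4 new (f, q, t, c)
  "iptromsvj" → prefix "ip" already present; 7 new (t, r, o, m, s, v, j)
Total nodes = 3 + 2 + 1 + 6 + 1 + 4 + 7 = 24

24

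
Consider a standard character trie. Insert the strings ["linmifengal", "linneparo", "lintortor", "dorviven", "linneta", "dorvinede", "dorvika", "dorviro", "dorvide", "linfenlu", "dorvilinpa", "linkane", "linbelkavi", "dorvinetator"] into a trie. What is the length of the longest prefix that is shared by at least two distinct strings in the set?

Look for the deepest trie node that still has at least two words in its subtree.
"dorvinede" and "dorvinetator" agree on "dorvine" (7 characters) before diverging; nothing deeper is shared.
Longest shared-prefix length: 7

7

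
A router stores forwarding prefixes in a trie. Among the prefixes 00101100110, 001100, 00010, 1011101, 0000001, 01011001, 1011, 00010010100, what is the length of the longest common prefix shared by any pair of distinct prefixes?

Equivalently: take the maximum, over all pairs, of their longest common prefix length.
"00010" and "00010010100" agree on "00010" (5 characters) before diverging; nothing deeper is shared.
Longest shared-prefix length: 5

5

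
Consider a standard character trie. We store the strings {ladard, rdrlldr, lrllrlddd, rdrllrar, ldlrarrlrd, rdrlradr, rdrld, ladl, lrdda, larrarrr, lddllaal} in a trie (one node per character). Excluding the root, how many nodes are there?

54

Insert word by word; a character creates a node only if that edge doesn't already exist:
  "ladard" → 6 new (l, a, d, a, r, d)
  "rdrlldr" → 7 new (r, d, r, l, l, d, r)
  "lrllrlddd" → prefix "l" already present; 8 new (r, l, l, r, l, d, d, d)
  "rdrllrar" → prefix "rdrll" already present; 3 new (r, a, r)
  "ldlrarrlrd" → prefix "l" already present; 9 new (d, l, r, a, r, r, l, r, d)
  "rdrlradr" → prefix "rdrl" already present; 4 new (r, a, d, r)
  "rdrld" → prefix "rdrl" already present; 1 new (d)
  "ladl" → prefix "lad" already present; 1 new (l)
  "lrdda" → prefix "lr" already present; 3 new (d, d, a)
  "larrarrr" → prefix "la" already present; 6 new (r, r, a, r, r, r)
  "lddllaal" → prefix "ld" already present; 6 new (d, l, l, a, a, l)
Total nodes = 6 + 7 + 8 + 3 + 9 + 4 + 1 + 1 + 3 + 6 + 6 = 54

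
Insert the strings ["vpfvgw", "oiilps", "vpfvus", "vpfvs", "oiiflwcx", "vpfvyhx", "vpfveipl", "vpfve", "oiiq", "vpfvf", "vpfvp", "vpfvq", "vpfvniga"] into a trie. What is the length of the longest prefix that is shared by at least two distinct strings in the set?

5

The deepest shared node is where two words last agree before diverging.
"vpfve" and "vpfveipl" agree on "vpfve" (5 characters) before diverging; nothing deeper is shared.
Longest shared-prefix length: 5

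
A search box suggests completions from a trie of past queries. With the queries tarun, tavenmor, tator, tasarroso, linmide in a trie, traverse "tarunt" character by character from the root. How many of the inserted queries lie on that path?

Traverse "tarunt" character by character; count nodes along the way that are marked as word ends.
Prefixes of the query that are stored words: "tarun"
Count: 1

1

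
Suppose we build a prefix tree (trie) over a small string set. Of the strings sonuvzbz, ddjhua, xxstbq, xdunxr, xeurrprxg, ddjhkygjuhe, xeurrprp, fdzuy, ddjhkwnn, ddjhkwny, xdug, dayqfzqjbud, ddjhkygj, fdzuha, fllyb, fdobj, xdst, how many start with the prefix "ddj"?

Filter for entries beginning with "ddj":
Matches: "ddjhkwnn", "ddjhkwny", "ddjhkygj", "ddjhkygjuhe", "ddjhua"
Count: 5

5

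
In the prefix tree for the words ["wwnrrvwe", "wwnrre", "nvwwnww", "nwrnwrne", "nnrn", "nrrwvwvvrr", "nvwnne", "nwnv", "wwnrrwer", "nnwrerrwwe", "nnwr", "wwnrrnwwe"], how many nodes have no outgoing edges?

11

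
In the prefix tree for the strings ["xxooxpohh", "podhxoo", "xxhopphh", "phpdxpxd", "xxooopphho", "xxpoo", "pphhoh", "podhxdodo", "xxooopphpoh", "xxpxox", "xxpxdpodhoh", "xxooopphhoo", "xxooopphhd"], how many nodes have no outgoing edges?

Leaves are exactly the stored words that no other stored word extends.
Those words: "phpdxpxd", "podhxdodo", "podhxoo", "pphhoh", "xxhopphh", "xxooopphhd", "xxooopphhoo", "xxooopphpoh", "xxooxpohh", "xxpoo", "xxpxdpodhoh", "xxpxox"
Leaf count: 12

12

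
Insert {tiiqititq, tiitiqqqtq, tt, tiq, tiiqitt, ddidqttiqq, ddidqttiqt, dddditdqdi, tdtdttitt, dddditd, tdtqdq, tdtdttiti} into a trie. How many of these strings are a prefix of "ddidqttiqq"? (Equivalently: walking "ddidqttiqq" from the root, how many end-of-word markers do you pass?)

Walk "ddidqttiqq" from the root; an end-of-word marker is hit whenever a stored word is a prefix of "ddidqttiqq".
Prefixes of the query that are stored words: "ddidqttiqq"
Count: 1

1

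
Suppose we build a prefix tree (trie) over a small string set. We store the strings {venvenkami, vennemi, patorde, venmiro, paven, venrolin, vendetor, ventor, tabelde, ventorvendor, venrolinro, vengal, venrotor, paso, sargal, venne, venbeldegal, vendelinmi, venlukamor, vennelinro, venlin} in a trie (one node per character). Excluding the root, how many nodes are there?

For each word, the new-node count is its length minus the longest prefix already in the trie:
  "venvenkami" → 10 new (v, e, n, v, e, n, k, a, m, i)
  "vennemi" → prefix "ven" already present; 4 new (n, e, m, i)
  "patorde" → 7 new (p, a, t, o, r, d, e)
  "venmiro" → prefix "ven" already present; 4 new (m, i, r, o)
  "paven" → prefix "pa" already present; 3 new (v, e, n)
  "venrolin" → prefix "ven" already present; 5 new (r, o, l, i, n)
  "vendetor" → prefix "ven" already present; 5 new (d, e, t, o, r)
  "ventor" → prefix "ven" already present; 3 new (t, o, r)
  "tabelde" → 7 new (t, a, b, e, l, d, e)
  "ventorvendor" → prefix "ventor" already present; 6 new (v, e, n, d, o, r)
  "venrolinro" → prefix "venrolin" already present; 2 new (r, o)
  "vengal" → prefix "ven" already present; 3 new (g, a, l)
  "venrotor" → prefix "venro" already present; 3 new (t, o, r)
  "paso" → prefix "pa" already present; 2 new (s, o)
  "sargal" → 6 new (s, a, r, g, a, l)
  "venne" → prefix "venne" already present; 0 new (none)
  "venbeldegal" → prefix "ven" already present; 8 new (b, e, l, d, e, g, a, l)
  "vendelinmi" → prefix "vende" already present; 5 new (l, i, n, m, i)
  "venlukamor" → prefix "ven" already present; 7 new (l, u, k, a, m, o, r)
  "vennelinro" → prefix "venne" already present; 5 new (l, i, n, r, o)
  "venlin" → prefix "venl" already present; 2 new (i, n)
Total nodes = 10 + 4 + 7 + 4 + 3 + 5 + 5 + 3 + 7 + 6 + 2 + 3 + 3 + 2 + 6 + 0 + 8 + 5 + 7 + 5 + 2 = 97

97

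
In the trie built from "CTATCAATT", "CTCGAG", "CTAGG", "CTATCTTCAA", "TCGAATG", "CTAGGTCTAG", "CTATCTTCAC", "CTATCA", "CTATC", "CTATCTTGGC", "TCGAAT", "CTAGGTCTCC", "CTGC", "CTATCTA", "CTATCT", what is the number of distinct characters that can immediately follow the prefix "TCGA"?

1

Walk "TCGA" from the root, arriving at one node.
Characters that immediately follow "TCGA" among the stored strings: {A}.
That node has 1 child edge.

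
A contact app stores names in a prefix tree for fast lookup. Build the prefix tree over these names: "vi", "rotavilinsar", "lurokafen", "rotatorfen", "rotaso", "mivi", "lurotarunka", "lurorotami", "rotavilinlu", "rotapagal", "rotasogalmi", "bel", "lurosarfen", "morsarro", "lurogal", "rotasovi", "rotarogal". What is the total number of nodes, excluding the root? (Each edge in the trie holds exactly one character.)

Trace insertions, counting only characters that open a new branch:
  "vi" → 2 new (v, i)
  "rotavilinsar" → 12 new (r, o, t, a, v, i, l, i, n, s, a, r)
  "lurokafen" → 9 new (l, u, r, o, k, a, f, e, n)
  "rotatorfen" → prefix "rota" already present; 6 new (t, o, r, f, e, n)
  "rotaso" → prefix "rota" already present; 2 new (s, o)
  "mivi" → 4 new (m, i, v, i)
  "lurotarunka" → prefix "luro" already present; 7 new (t, a, r, u, n, k, a)
  "lurorotami" → prefix "luro" already present; 6 new (r, o, t, a, m, i)
  "rotavilinlu" → prefix "rotavilin" already present; 2 new (l, u)
  "rotapagal" → prefix "rota" already present; 5 new (p, a, g, a, l)
  "rotasogalmi" → prefix "rotaso" already present; 5 new (g, a, l, m, i)
  "bel" → 3 new (b, e, l)
  "lurosarfen" → prefix "luro" already present; 6 new (s, a, r, f, e, n)
  "morsarro" → prefix "m" already present; 7 new (o, r, s, a, r, r, o)
  "lurogal" → prefix "luro" already present; 3 new (g, a, l)
  "rotasovi" → prefix "rotaso" already present; 2 new (v, i)
  "rotarogal" → prefix "rota" already present; 5 new (r, o, g, a, l)
Total nodes = 2 + 12 + 9 + 6 + 2 + 4 + 7 + 6 + 2 + 5 + 5 + 3 + 6 + 7 + 3 + 2 + 5 = 86

86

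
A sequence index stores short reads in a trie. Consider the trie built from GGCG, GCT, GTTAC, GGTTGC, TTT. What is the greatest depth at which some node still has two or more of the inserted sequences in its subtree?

2

Look for the deepest trie node that still has at least two words in its subtree.
"GGCG" and "GGTTGC" agree on "GG" (2 characters) before diverging; nothing deeper is shared.
Longest shared-prefix length: 2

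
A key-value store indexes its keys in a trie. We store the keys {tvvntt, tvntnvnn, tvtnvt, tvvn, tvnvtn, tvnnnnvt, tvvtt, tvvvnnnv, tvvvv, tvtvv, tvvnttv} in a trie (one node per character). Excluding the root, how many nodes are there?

35

Trie structure (* marks end of a word):
(root)
└─ t
   └─ v
      ├─ n
      │  ├─ n
      │  │  └─ n
      │  │     └─ n
      │  │        └─ v
      │  │           └─ t *
      │  ├─ t
      │  │  └─ n
      │  │     └─ v
      │  │        └─ n
      │  │           └─ n *
      │  └─ v
      │     └─ t
      │        └─ n *
      ├─ t
      │  ├─ n
      │  │  └─ v
      │  │     └─ t *
      │  └─ v
      │     └─ v *
      └─ v
         ├─ n *
         │  └─ t
         │     └─ t *
         │        └─ v *
         ├─ t
         │  └─ t *
         └─ v
            ├─ n
            │  └─ n
            │     └─ n
            │        └─ v *
            └─ v *
Counting every labelled node above: 35.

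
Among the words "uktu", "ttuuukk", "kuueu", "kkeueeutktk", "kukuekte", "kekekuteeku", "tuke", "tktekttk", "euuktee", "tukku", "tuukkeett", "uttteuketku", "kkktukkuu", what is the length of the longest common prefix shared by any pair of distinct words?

The deepest shared node is where two words last agree before diverging.
"tuke" and "tukku" agree on "tuk" (3 characters) before diverging; nothing deeper is shared.
Longest shared-prefix length: 3

3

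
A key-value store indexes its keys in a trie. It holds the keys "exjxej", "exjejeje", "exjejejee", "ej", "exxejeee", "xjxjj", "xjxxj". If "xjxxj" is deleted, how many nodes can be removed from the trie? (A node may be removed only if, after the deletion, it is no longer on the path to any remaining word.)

Walk "xjxxj" from the leaf back toward the root, removing each node that no remaining word uses.
The suffix "xj" (2 nodes) is used only by "xjxxj"; the node for "xjx" still has the child "j", so pruning stops there.
Nodes removed: 2

2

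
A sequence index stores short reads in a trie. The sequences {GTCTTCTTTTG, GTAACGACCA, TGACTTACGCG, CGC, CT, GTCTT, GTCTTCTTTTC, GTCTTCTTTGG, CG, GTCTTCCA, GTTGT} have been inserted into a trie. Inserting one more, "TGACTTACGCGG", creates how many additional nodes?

"TGACTTACGCG" is already a path in the trie; the remaining "G" must be added.
So 12 − 11 = 1 new nodes.

1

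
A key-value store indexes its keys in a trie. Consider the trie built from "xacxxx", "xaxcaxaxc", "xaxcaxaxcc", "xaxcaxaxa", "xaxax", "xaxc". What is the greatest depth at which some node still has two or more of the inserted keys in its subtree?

Look for the deepest trie node that still has at least two words in its subtree.
"xaxcaxaxc" and "xaxcaxaxcc" agree on "xaxcaxaxc" (9 characters) before diverging; nothing deeper is shared.
Longest shared-prefix length: 9

9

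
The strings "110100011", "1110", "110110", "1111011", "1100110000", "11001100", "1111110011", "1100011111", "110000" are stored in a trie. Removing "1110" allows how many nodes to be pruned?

1

A node on "1110"'s path can go only if nothing else ends at it or branches off below it.
The suffix "0" (1 node) is used only by "1110"; the node for "111" still has the child "1", so pruning stops there.
Nodes removed: 1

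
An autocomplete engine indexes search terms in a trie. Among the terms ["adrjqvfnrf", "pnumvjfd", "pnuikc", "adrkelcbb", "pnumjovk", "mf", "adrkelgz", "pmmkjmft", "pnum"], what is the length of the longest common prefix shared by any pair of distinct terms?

6

Equivalently: take the maximum, over all pairs, of their longest common prefix length.
"adrkelcbb" and "adrkelgz" agree on "adrkel" (6 characters) before diverging; nothing deeper is shared.
Longest shared-prefix length: 6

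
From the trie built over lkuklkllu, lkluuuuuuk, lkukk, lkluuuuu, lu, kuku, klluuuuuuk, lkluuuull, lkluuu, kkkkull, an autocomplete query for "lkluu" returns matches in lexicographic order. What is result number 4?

DFS of the "lkluu" subtree visits, in order: "lkluuu", "lkluuuull", "lkluuuuu", "lkluuuuuuk"
The 4th is lkluuuuuuk.

lkluuuuuuk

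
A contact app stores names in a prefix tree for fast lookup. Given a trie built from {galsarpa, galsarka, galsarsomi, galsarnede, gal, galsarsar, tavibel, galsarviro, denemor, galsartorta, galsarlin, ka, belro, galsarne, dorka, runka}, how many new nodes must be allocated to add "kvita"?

4

The longest prefix of "kvita" already in the trie is "k" (length 1).
So 5 − 1 = 4 new nodes.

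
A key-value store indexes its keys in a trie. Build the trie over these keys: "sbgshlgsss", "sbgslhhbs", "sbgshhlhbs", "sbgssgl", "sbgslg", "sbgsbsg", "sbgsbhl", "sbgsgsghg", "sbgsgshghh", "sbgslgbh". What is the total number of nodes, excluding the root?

For each word, the new-node count is its length minus the longest prefix already in the trie:
  "sbgshlgsss" → 10 new (s, b, g, s, h, l, g, s, s, s)
  "sbgslhhbs" → prefix "sbgs" already present; 5 new (l, h, h, b, s)
  "sbgshhlhbs" → prefix "sbgsh" already present; 5 new (h, l, h, b, s)
  "sbgssgl" → prefix "sbgs" already present; 3 new (s, g, l)
  "sbgslg" → prefix "sbgsl" already present; 1 new (g)
  "sbgsbsg" → prefix "sbgs" already present; 3 new (b, s, g)
  "sbgsbhl" → prefix "sbgsb" already present; 2 new (h, l)
  "sbgsgsghg" → prefix "sbgs" already present; 5 new (g, s, g, h, g)
  "sbgsgshghh" → prefix "sbgsgs" already present; 4 new (h, g, h, h)
  "sbgslgbh" → prefix "sbgslg" already present; 2 new (b, h)
Total nodes = 10 + 5 + 5 + 3 + 1 + 3 + 2 + 5 + 4 + 2 = 40

40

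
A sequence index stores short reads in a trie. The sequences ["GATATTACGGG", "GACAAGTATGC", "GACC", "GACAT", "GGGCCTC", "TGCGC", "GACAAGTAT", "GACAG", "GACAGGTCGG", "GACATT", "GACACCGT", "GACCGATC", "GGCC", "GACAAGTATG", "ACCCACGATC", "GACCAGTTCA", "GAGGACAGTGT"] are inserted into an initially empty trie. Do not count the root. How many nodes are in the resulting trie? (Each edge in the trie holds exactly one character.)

75

Trace insertions, counting only characters that open a new branch:
  "GATATTACGGG" → 11 new (G, A, T, A, T, T, A, C, G, G, G)
  "GACAAGTATGC" → prefix "GA" already present; 9 new (C, A, A, G, T, A, T, G, C)
  "GACC" → prefix "GAC" already present; 1 new (C)
  "GACAT" → prefix "GACA" already present; 1 new (T)
  "GGGCCTC" → prefix "G" already present; 6 new (G, G, C, C, T, C)
  "TGCGC" → 5 new (T, G, C, G, C)
  "GACAAGTAT" → prefix "GACAAGTAT" already present; 0 new (none)
  "GACAG" → prefix "GACA" already present; 1 new (G)
  "GACAGGTCGG" → prefix "GACAG" already present; 5 new (G, T, C, G, G)
  "GACATT" → prefix "GACAT" already present; 1 new (T)
  "GACACCGT" → prefix "GACA" already present; 4 new (C, C, G, T)
  "GACCGATC" → prefix "GACC" already present; 4 new (G, A, T, C)
  "GGCC" → prefix "GG" already present; 2 new (C, C)
  "GACAAGTATG" → prefix "GACAAGTATG" already present; 0 new (none)
  "ACCCACGATC" → 10 new (A, C, C, C, A, C, G, A, T, C)
  "GACCAGTTCA" → prefix "GACC" already present; 6 new (A, G, T, T, C, A)
  "GAGGACAGTGT" → prefix "GA" already present; 9 new (G, G, A, C, A, G, T, G, T)
Total nodes = 11 + 9 + 1 + 1 + 6 + 5 + 0 + 1 + 5 + 1 + 4 + 4 + 2 + 0 + 10 + 6 + 9 = 75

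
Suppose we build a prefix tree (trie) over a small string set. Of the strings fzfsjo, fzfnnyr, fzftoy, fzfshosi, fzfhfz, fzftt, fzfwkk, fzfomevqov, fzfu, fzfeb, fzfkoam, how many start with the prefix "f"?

11

Walk to "f"; the words in its subtree are exactly those with that prefix.
Matches: "fzfeb", "fzfhfz", "fzfkoam", "fzfnnyr", "fzfomevqov", "fzfshosi", "fzfsjo", "fzftoy", "fzftt", "fzfu", "fzfwkk"
Count: 11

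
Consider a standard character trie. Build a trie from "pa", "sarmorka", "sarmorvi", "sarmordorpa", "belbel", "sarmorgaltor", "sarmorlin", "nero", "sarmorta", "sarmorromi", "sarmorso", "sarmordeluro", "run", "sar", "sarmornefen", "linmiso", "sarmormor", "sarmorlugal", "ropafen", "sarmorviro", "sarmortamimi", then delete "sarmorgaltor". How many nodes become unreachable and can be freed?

6

Walk "sarmorgaltor" from the leaf back toward the root, removing each node that no remaining word uses.
The suffix "galtor" (6 nodes) is used only by "sarmorgaltor"; the node for "sarmor" still has the child "k", so pruning stops there.
Nodes removed: 6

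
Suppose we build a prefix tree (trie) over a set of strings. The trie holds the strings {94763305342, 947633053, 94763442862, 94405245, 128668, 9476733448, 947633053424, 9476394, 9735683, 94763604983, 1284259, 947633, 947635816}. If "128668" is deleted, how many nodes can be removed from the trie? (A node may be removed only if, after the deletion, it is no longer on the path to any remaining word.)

Walk "128668" from the leaf back toward the root, removing each node that no remaining word uses.
The suffix "668" (3 nodes) is used only by "128668"; the node for "128" still has the child "4", so pruning stops there.
Nodes removed: 3

3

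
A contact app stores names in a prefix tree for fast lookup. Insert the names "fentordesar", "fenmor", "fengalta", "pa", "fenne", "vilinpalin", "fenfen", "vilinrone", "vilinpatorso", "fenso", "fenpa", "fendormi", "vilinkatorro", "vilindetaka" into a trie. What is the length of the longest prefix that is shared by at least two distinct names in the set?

7

The deepest shared node is where two words last agree before diverging.
e.g. "vilinpalin" and "vilinpatorso" share the prefix "vilinpa" of length 7; no pair shares a longer one.
Longest shared-prefix length: 7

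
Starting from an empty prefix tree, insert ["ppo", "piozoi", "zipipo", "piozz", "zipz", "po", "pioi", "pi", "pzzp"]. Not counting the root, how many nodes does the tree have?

Count nodes per top-level branch (shared prefixes stored once):
  'p'-branch (pi, pioi, piozoi, piozz, po, ppo, pzzp): 14 nodes
  'z'-branch (zipipo, zipz): 7 nodes
Sum: 21

21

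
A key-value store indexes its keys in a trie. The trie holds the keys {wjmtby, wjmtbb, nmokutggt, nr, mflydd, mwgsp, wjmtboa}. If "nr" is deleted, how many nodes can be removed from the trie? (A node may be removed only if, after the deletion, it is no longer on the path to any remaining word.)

After clearing the end-marker at "nr", prune upward until reaching a node still needed by another word.
The suffix "r" (1 node) is used only by "nr"; the node for "n" still has the child "m", so pruning stops there.
Nodes removed: 1

1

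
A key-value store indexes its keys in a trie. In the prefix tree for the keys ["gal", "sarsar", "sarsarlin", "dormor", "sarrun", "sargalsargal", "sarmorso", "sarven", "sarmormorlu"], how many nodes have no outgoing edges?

8

A leaf is a node with no children — equivalently, the end of a word that is not a proper prefix of any other stored word.
Those words: "dormor", "gal", "sargalsargal", "sarmormorlu", "sarmorso", "sarrun", "sarsarlin", "sarven"
Leaf count: 8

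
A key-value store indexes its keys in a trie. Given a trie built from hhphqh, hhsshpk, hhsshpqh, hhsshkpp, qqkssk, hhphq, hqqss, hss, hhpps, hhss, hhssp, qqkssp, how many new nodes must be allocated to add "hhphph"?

2

The longest prefix of "hhphph" already in the trie is "hhph" (length 4).
Each of the 2 remaining characters creates one node.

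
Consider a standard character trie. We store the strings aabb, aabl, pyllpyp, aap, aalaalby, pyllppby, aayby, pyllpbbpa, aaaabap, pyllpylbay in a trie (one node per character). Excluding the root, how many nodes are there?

38

For each word, the new-node count is its length minus the longest prefix already in the trie:
  "aabb" → 4 new (a, a, b, b)
  "aabl" → prefix "aab" already present; 1 new (l)
  "pyllpyp" → 7 new (p, y, l, l, p, y, p)
  "aap" → prefix "aa" already present; 1 new (p)
  "aalaalby" → prefix "aa" already present; 6 new (l, a, a, l, b, y)
  "pyllppby" → prefix "pyllp" already present; 3 new (p, b, y)
  "aayby" → prefix "aa" already present; 3 new (y, b, y)
  "pyllpbbpa" → prefix "pyllp" already present; 4 new (b, b, p, a)
  "aaaabap" → prefix "aa" already present; 5 new (a, a, b, a, p)
  "pyllpylbay" → prefix "pyllpy" already present; 4 new (l, b, a, y)
Total nodes = 4 + 1 + 7 + 1 + 6 + 3 + 3 + 4 + 5 + 4 = 38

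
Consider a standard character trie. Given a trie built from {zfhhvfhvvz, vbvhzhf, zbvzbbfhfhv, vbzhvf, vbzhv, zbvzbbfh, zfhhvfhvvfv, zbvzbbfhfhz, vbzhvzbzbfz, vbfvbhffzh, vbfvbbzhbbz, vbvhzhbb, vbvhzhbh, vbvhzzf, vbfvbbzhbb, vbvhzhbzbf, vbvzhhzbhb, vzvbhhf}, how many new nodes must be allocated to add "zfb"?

"zf" is already a path in the trie; the remaining "b" must be added.
So 3 − 2 = 1 new nodes.

1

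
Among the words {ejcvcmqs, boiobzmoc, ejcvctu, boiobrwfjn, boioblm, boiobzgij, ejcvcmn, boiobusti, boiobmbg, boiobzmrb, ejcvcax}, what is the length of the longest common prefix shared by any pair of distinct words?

7

Equivalently: take the maximum, over all pairs, of their longest common prefix length.
e.g. "boiobzmoc" and "boiobzmrb" share the prefix "boiobzm" of length 7; no pair shares a longer one.
Longest shared-prefix length: 7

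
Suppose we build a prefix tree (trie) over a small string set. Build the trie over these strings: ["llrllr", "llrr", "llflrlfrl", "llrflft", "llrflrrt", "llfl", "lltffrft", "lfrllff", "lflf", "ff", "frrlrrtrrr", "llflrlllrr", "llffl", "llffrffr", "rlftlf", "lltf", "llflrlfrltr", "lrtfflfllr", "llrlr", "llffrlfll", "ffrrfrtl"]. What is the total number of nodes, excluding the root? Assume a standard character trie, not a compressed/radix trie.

Insert word by word; a character creates a node only if that edge doesn't already exist:
  "llrllr" → 6 new (l, l, r, l, l, r)
  "llrr" → prefix "llr" already present; 1 new (r)
  "llflrlfrl" → prefix "ll" already present; 7 new (f, l, r, l, f, r, l)
  "llrflft" → prefix "llr" already present; 4 new (f, l, f, t)
  "llrflrrt" → prefix "llrfl" already present; 3 new (r, r, t)
  "llfl" → prefix "llfl" already present; 0 new (none)
  "lltffrft" → prefix "ll" already present; 6 new (t, f, f, r, f, t)
  "lfrllff" → prefix "l" already present; 6 new (f, r, l, l, f, f)
  "lflf" → prefix "lf" already present; 2 new (l, f)
  "ff" → 2 new (f, f)
  "frrlrrtrrr" → prefix "f" already present; 9 new (r, r, l, r, r, t, r, r, r)
  "llflrlllrr" → prefix "llflrl" already present; 4 new (l, l, r, r)
  "llffl" → prefix "llf" already present; 2 new (f, l)
  "llffrffr" → prefix "llff" already present; 4 new (r, f, f, r)
  "rlftlf" → 6 new (r, l, f, t, l, f)
  "lltf" → prefix "lltf" already present; 0 new (none)
  "llflrlfrltr" → prefix "llflrlfrl" already present; 2 new (t, r)
  "lrtfflfllr" → prefix "l" already present; 9 new (r, t, f, f, l, f, l, l, r)
  "llrlr" → prefix "llrl" already present; 1 new (r)
  "llffrlfll" → prefix "llffr" already present; 4 new (l, f, l, l)
  "ffrrfrtl" → prefix "ff" already present; 6 new (r, r, f, r, t, l)
Total nodes = 6 + 1 + 7 + 4 + 3 + 0 + 6 + 6 + 2 + 2 + 9 + 4 + 2 + 4 + 6 + 0 + 2 + 9 + 1 + 4 + 6 = 84

84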